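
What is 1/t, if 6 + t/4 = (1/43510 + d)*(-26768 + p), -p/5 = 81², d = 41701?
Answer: -21755/216179755265726 ≈ -1.0063e-10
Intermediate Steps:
p = -32805 (p = -5*81² = -5*6561 = -32805)
t = -216179755265726/21755 (t = -24 + 4*((1/43510 + 41701)*(-26768 - 32805)) = -24 + 4*((1/43510 + 41701)*(-59573)) = -24 + 4*((1814410511/43510)*(-59573)) = -24 + 4*(-108089877371803/43510) = -24 - 216179754743606/21755 = -216179755265726/21755 ≈ -9.9370e+9)
1/t = 1/(-216179755265726/21755) = -21755/216179755265726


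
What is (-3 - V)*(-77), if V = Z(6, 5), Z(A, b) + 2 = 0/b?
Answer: 77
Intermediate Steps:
Z(A, b) = -2 (Z(A, b) = -2 + 0/b = -2 + 0 = -2)
V = -2
(-3 - V)*(-77) = (-3 - 1*(-2))*(-77) = (-3 + 2)*(-77) = -1*(-77) = 77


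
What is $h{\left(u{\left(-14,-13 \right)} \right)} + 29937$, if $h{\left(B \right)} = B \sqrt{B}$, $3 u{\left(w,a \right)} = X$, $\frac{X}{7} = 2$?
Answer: $29937 + \frac{14 \sqrt{42}}{9} \approx 29947.0$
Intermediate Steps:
$X = 14$ ($X = 7 \cdot 2 = 14$)
$u{\left(w,a \right)} = \frac{14}{3}$ ($u{\left(w,a \right)} = \frac{1}{3} \cdot 14 = \frac{14}{3}$)
$h{\left(B \right)} = B^{\frac{3}{2}}$
$h{\left(u{\left(-14,-13 \right)} \right)} + 29937 = \left(\frac{14}{3}\right)^{\frac{3}{2}} + 29937 = \frac{14 \sqrt{42}}{9} + 29937 = 29937 + \frac{14 \sqrt{42}}{9}$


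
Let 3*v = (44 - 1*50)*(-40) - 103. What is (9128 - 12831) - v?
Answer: -11246/3 ≈ -3748.7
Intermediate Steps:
v = 137/3 (v = ((44 - 1*50)*(-40) - 103)/3 = ((44 - 50)*(-40) - 103)/3 = (-6*(-40) - 103)/3 = (240 - 103)/3 = (⅓)*137 = 137/3 ≈ 45.667)
(9128 - 12831) - v = (9128 - 12831) - 1*137/3 = -3703 - 137/3 = -11246/3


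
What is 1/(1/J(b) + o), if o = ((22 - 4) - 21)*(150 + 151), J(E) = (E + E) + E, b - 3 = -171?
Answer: -504/455113 ≈ -0.0011074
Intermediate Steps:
b = -168 (b = 3 - 171 = -168)
J(E) = 3*E (J(E) = 2*E + E = 3*E)
o = -903 (o = (18 - 21)*301 = -3*301 = -903)
1/(1/J(b) + o) = 1/(1/(3*(-168)) - 903) = 1/(1/(-504) - 903) = 1/(-1/504 - 903) = 1/(-455113/504) = -504/455113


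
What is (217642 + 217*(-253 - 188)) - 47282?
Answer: 74663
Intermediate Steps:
(217642 + 217*(-253 - 188)) - 47282 = (217642 + 217*(-441)) - 47282 = (217642 - 95697) - 47282 = 121945 - 47282 = 74663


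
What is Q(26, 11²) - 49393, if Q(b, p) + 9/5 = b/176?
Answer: -21733647/440 ≈ -49395.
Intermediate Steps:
Q(b, p) = -9/5 + b/176
Q(26, 11²) - 49393 = (-9/5 + (1/176)*26) - 49393 = (-9/5 + 13/88) - 49393 = -727/440 - 49393 = -21733647/440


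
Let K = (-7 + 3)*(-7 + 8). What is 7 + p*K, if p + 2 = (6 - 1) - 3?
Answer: 7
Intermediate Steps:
p = 0 (p = -2 + ((6 - 1) - 3) = -2 + (5 - 3) = -2 + 2 = 0)
K = -4 (K = -4*1 = -4)
7 + p*K = 7 + 0*(-4) = 7 + 0 = 7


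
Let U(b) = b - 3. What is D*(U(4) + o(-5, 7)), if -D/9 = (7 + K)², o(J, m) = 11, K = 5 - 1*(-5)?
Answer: -31212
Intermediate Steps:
K = 10 (K = 5 + 5 = 10)
U(b) = -3 + b
D = -2601 (D = -9*(7 + 10)² = -9*17² = -9*289 = -2601)
D*(U(4) + o(-5, 7)) = -2601*((-3 + 4) + 11) = -2601*(1 + 11) = -2601*12 = -31212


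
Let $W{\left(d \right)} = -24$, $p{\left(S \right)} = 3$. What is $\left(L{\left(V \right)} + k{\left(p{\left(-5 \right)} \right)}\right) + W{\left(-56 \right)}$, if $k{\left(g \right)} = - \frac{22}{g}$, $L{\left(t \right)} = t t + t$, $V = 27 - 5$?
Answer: $\frac{1424}{3} \approx 474.67$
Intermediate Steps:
$V = 22$
$L{\left(t \right)} = t + t^{2}$ ($L{\left(t \right)} = t^{2} + t = t + t^{2}$)
$\left(L{\left(V \right)} + k{\left(p{\left(-5 \right)} \right)}\right) + W{\left(-56 \right)} = \left(22 \left(1 + 22\right) - \frac{22}{3}\right) - 24 = \left(22 \cdot 23 - \frac{22}{3}\right) - 24 = \left(506 - \frac{22}{3}\right) - 24 = \frac{1496}{3} - 24 = \frac{1424}{3}$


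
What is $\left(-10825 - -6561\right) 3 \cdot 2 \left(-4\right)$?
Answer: $102336$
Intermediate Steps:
$\left(-10825 - -6561\right) 3 \cdot 2 \left(-4\right) = \left(-10825 + 6561\right) 6 \left(-4\right) = \left(-4264\right) \left(-24\right) = 102336$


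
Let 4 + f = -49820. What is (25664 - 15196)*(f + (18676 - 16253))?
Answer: -496193668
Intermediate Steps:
f = -49824 (f = -4 - 49820 = -49824)
(25664 - 15196)*(f + (18676 - 16253)) = (25664 - 15196)*(-49824 + (18676 - 16253)) = 10468*(-49824 + 2423) = 10468*(-47401) = -496193668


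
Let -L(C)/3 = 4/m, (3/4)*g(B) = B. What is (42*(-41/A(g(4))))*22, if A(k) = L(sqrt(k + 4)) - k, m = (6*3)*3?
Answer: 170478/25 ≈ 6819.1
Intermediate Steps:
m = 54 (m = 18*3 = 54)
g(B) = 4*B/3
L(C) = -2/9 (L(C) = -12/54 = -3*2/27 = -2/9)
A(k) = -2/9 - k
(42*(-41/A(g(4))))*22 = (42*(-41/(-2/9 - 4*4/3)))*22 = (42*(-41/(-2/9 - 1*16/3)))*22 = (42*(-41/(-2/9 - 16/3)))*22 = (42*(-41/(-50/9)))*22 = (42*(-41*(-9/50)))*22 = (42*(369/50))*22 = (7749/25)*22 = 170478/25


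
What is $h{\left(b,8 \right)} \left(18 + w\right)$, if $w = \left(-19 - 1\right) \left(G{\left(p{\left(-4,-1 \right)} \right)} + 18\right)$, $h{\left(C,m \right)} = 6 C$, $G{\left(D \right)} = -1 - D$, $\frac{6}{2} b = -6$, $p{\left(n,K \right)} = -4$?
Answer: $4824$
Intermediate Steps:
$b = -2$ ($b = \frac{1}{3} \left(-6\right) = -2$)
$w = -420$ ($w = \left(-19 - 1\right) \left(\left(-1 - -4\right) + 18\right) = - 20 \left(\left(-1 + 4\right) + 18\right) = - 20 \left(3 + 18\right) = \left(-20\right) 21 = -420$)
$h{\left(b,8 \right)} \left(18 + w\right) = 6 \left(-2\right) \left(18 - 420\right) = \left(-12\right) \left(-402\right) = 4824$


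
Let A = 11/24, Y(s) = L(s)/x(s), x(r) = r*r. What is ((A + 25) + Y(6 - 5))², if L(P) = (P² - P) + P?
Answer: 403225/576 ≈ 700.04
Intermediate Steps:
L(P) = P²
x(r) = r²
Y(s) = 1 (Y(s) = s²/(s²) = s²/s² = 1)
A = 11/24 (A = 11*(1/24) = 11/24 ≈ 0.45833)
((A + 25) + Y(6 - 5))² = ((11/24 + 25) + 1)² = (611/24 + 1)² = (635/24)² = 403225/576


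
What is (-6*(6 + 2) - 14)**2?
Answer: 3844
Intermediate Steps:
(-6*(6 + 2) - 14)**2 = (-6*8 - 14)**2 = (-48 - 14)**2 = (-62)**2 = 3844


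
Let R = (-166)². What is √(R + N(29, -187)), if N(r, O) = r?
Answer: 3*√3065 ≈ 166.09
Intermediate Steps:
R = 27556
√(R + N(29, -187)) = √(27556 + 29) = √27585 = 3*√3065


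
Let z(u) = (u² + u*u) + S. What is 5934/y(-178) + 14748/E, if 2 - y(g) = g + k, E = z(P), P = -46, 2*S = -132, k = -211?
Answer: 662772/35411 ≈ 18.717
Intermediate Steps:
S = -66 (S = (½)*(-132) = -66)
z(u) = -66 + 2*u² (z(u) = (u² + u*u) - 66 = (u² + u²) - 66 = 2*u² - 66 = -66 + 2*u²)
E = 4166 (E = -66 + 2*(-46)² = -66 + 2*2116 = -66 + 4232 = 4166)
y(g) = 213 - g (y(g) = 2 - (g - 211) = 2 - (-211 + g) = 2 + (211 - g) = 213 - g)
5934/y(-178) + 14748/E = 5934/(213 - 1*(-178)) + 14748/4166 = 5934/(213 + 178) + 14748*(1/4166) = 5934/391 + 7374/2083 = 5934*(1/391) + 7374/2083 = 258/17 + 7374/2083 = 662772/35411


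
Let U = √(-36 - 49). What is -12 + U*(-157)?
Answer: -12 - 157*I*√85 ≈ -12.0 - 1447.5*I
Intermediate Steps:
U = I*√85 (U = √(-85) = I*√85 ≈ 9.2195*I)
-12 + U*(-157) = -12 + (I*√85)*(-157) = -12 - 157*I*√85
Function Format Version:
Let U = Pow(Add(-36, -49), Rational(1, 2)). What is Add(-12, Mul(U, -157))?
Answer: Add(-12, Mul(-157, I, Pow(85, Rational(1, 2)))) ≈ Add(-12.000, Mul(-1447.5, I))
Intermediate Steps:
U = Mul(I, Pow(85, Rational(1, 2))) (U = Pow(-85, Rational(1, 2)) = Mul(I, Pow(85, Rational(1, 2))) ≈ Mul(9.2195, I))
Add(-12, Mul(U, -157)) = Add(-12, Mul(Mul(I, Pow(85, Rational(1, 2))), -157)) = Add(-12, Mul(-157, I, Pow(85, Rational(1, 2))))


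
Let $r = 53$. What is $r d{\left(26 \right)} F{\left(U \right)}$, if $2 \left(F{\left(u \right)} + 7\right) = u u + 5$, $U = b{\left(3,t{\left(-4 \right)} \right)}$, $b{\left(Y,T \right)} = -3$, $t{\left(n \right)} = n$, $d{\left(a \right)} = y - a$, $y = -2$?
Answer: $0$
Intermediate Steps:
$d{\left(a \right)} = -2 - a$
$U = -3$
$F{\left(u \right)} = - \frac{9}{2} + \frac{u^{2}}{2}$ ($F{\left(u \right)} = -7 + \frac{u u + 5}{2} = -7 + \frac{u^{2} + 5}{2} = -7 + \frac{5 + u^{2}}{2} = -7 + \left(\frac{5}{2} + \frac{u^{2}}{2}\right) = - \frac{9}{2} + \frac{u^{2}}{2}$)
$r d{\left(26 \right)} F{\left(U \right)} = 53 \left(-2 - 26\right) \left(- \frac{9}{2} + \frac{\left(-3\right)^{2}}{2}\right) = 53 \left(-2 - 26\right) \left(- \frac{9}{2} + \frac{1}{2} \cdot 9\right) = 53 \left(- 28 \left(- \frac{9}{2} + \frac{9}{2}\right)\right) = 53 \left(\left(-28\right) 0\right) = 53 \cdot 0 = 0$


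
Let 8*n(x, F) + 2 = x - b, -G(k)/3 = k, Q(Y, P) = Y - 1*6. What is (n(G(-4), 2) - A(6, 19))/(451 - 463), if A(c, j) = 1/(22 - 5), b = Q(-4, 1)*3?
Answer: -7/17 ≈ -0.41176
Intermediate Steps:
Q(Y, P) = -6 + Y (Q(Y, P) = Y - 6 = -6 + Y)
G(k) = -3*k
b = -30 (b = (-6 - 4)*3 = -10*3 = -30)
n(x, F) = 7/2 + x/8 (n(x, F) = -1/4 + (x - 1*(-30))/8 = -1/4 + (x + 30)/8 = -1/4 + (30 + x)/8 = -1/4 + (15/4 + x/8) = 7/2 + x/8)
A(c, j) = 1/17
(n(G(-4), 2) - A(6, 19))/(451 - 463) = ((7/2 + (-3*(-4))/8) - 1*1/17)/(451 - 463) = ((7/2 + (1/8)*12) - 1/17)/(-12) = ((7/2 + 3/2) - 1/17)*(-1/12) = (5 - 1/17)*(-1/12) = (84/17)*(-1/12) = -7/17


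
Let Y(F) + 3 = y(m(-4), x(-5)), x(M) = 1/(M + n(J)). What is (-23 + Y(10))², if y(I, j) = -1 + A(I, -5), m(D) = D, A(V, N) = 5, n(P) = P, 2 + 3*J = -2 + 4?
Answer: 484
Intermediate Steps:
J = 0 (J = -⅔ + (-2 + 4)/3 = -⅔ + (⅓)*2 = -⅔ + ⅔ = 0)
x(M) = 1/M (x(M) = 1/(M + 0) = 1/M)
y(I, j) = 4 (y(I, j) = -1 + 5 = 4)
Y(F) = 1 (Y(F) = -3 + 4 = 1)
(-23 + Y(10))² = (-23 + 1)² = (-22)² = 484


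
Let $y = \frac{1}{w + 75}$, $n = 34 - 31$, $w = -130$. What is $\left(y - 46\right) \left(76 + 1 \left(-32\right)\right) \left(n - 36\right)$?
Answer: $\frac{334092}{5} \approx 66818.0$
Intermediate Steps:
$n = 3$
$y = - \frac{1}{55}$ ($y = \frac{1}{-130 + 75} = \frac{1}{-55} = - \frac{1}{55} \approx -0.018182$)
$\left(y - 46\right) \left(76 + 1 \left(-32\right)\right) \left(n - 36\right) = \left(- \frac{1}{55} - 46\right) \left(76 + 1 \left(-32\right)\right) \left(3 - 36\right) = - \frac{2531 \left(76 - 32\right) \left(-33\right)}{55} = - \frac{2531 \cdot 44 \left(-33\right)}{55} = \left(- \frac{2531}{55}\right) \left(-1452\right) = \frac{334092}{5}$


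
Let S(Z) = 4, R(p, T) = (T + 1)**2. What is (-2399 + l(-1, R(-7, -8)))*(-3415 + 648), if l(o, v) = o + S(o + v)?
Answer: 6629732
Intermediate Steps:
R(p, T) = (1 + T)**2
l(o, v) = 4 + o (l(o, v) = o + 4 = 4 + o)
(-2399 + l(-1, R(-7, -8)))*(-3415 + 648) = (-2399 + (4 - 1))*(-3415 + 648) = (-2399 + 3)*(-2767) = -2396*(-2767) = 6629732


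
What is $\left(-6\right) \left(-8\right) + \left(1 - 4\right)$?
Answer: $45$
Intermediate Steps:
$\left(-6\right) \left(-8\right) + \left(1 - 4\right) = 48 + \left(1 - 4\right) = 48 - 3 = 45$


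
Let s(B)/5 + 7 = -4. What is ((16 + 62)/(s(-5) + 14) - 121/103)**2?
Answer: 168870025/17833729 ≈ 9.4691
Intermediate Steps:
s(B) = -55 (s(B) = -35 + 5*(-4) = -35 - 20 = -55)
((16 + 62)/(s(-5) + 14) - 121/103)**2 = ((16 + 62)/(-55 + 14) - 121/103)**2 = (78/(-41) - 121*1/103)**2 = (78*(-1/41) - 121/103)**2 = (-78/41 - 121/103)**2 = (-12995/4223)**2 = 168870025/17833729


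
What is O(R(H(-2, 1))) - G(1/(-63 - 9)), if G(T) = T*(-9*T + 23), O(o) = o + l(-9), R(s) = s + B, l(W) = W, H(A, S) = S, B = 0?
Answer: -4423/576 ≈ -7.6788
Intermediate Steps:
R(s) = s (R(s) = s + 0 = s)
O(o) = -9 + o (O(o) = o - 9 = -9 + o)
G(T) = T*(23 - 9*T)
O(R(H(-2, 1))) - G(1/(-63 - 9)) = (-9 + 1) - (23 - 9/(-63 - 9))/(-63 - 9) = -8 - (23 - 9/(-72))/(-72) = -8 - (-1)*(23 - 9*(-1/72))/72 = -8 - (-1)*(23 + ⅛)/72 = -8 - (-1)*185/(72*8) = -8 - 1*(-185/576) = -8 + 185/576 = -4423/576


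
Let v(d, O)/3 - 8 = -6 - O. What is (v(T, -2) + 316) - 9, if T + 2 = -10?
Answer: 319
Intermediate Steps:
T = -12 (T = -2 - 10 = -12)
v(d, O) = 6 - 3*O (v(d, O) = 24 + 3*(-6 - O) = 24 + (-18 - 3*O) = 6 - 3*O)
(v(T, -2) + 316) - 9 = ((6 - 3*(-2)) + 316) - 9 = ((6 + 6) + 316) - 9 = (12 + 316) - 9 = 328 - 9 = 319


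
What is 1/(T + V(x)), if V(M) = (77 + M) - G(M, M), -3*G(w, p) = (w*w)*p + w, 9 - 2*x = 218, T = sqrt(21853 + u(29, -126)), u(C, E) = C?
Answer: -219139800/83371952576593 - 576*sqrt(21882)/83371952576593 ≈ -2.6295e-6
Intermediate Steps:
T = sqrt(21882) (T = sqrt(21853 + 29) = sqrt(21882) ≈ 147.93)
x = -209/2 (x = 9/2 - 1/2*218 = 9/2 - 109 = -209/2 ≈ -104.50)
G(w, p) = -w/3 - p*w**2/3 (G(w, p) = -((w*w)*p + w)/3 = -(w**2*p + w)/3 = -(p*w**2 + w)/3 = -(w + p*w**2)/3 = -w/3 - p*w**2/3)
V(M) = 77 + M + M*(1 + M**2)/3 (V(M) = (77 + M) - (-1)*M*(1 + M*M)/3 = (77 + M) - (-1)*M*(1 + M**2)/3 = (77 + M) + M*(1 + M**2)/3 = 77 + M + M*(1 + M**2)/3)
1/(T + V(x)) = 1/(sqrt(21882) + (77 + (-209/2)**3/3 + (4/3)*(-209/2))) = 1/(sqrt(21882) + (77 + (1/3)*(-9129329/8) - 418/3)) = 1/(sqrt(21882) + (77 - 9129329/24 - 418/3)) = 1/(sqrt(21882) - 9130825/24) = 1/(-9130825/24 + sqrt(21882))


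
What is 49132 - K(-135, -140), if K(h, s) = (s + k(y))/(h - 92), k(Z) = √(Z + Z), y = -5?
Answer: 11152824/227 + I*√10/227 ≈ 49131.0 + 0.013931*I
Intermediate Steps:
k(Z) = √2*√Z (k(Z) = √(2*Z) = √2*√Z)
K(h, s) = (s + I*√10)/(-92 + h) (K(h, s) = (s + √2*√(-5))/(h - 92) = (s + √2*(I*√5))/(-92 + h) = (s + I*√10)/(-92 + h))
49132 - K(-135, -140) = 49132 - (-140 + I*√10)/(-92 - 135) = 49132 - (-140 + I*√10)/(-227) = 49132 - (-1)*(-140 + I*√10)/227 = 49132 - (140/227 - I*√10/227) = 49132 + (-140/227 + I*√10/227) = 11152824/227 + I*√10/227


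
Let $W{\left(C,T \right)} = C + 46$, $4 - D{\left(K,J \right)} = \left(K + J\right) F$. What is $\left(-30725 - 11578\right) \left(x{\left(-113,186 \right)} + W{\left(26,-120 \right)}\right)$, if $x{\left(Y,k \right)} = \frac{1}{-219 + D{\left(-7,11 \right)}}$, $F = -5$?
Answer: $- \frac{197963939}{65} \approx -3.0456 \cdot 10^{6}$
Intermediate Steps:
$D{\left(K,J \right)} = 4 + 5 J + 5 K$ ($D{\left(K,J \right)} = 4 - \left(K + J\right) \left(-5\right) = 4 - \left(J + K\right) \left(-5\right) = 4 - \left(- 5 J - 5 K\right) = 4 + \left(5 J + 5 K\right) = 4 + 5 J + 5 K$)
$x{\left(Y,k \right)} = - \frac{1}{195}$ ($x{\left(Y,k \right)} = \frac{1}{-219 + \left(4 + 5 \cdot 11 + 5 \left(-7\right)\right)} = \frac{1}{-219 + \left(4 + 55 - 35\right)} = \frac{1}{-219 + 24} = \frac{1}{-195} = - \frac{1}{195}$)
$W{\left(C,T \right)} = 46 + C$
$\left(-30725 - 11578\right) \left(x{\left(-113,186 \right)} + W{\left(26,-120 \right)}\right) = \left(-30725 - 11578\right) \left(- \frac{1}{195} + \left(46 + 26\right)\right) = - 42303 \left(- \frac{1}{195} + 72\right) = \left(-42303\right) \frac{14039}{195} = - \frac{197963939}{65}$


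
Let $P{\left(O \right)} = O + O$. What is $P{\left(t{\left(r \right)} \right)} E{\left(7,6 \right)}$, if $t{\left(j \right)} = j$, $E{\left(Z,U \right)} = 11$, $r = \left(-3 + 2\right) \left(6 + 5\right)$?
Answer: $-242$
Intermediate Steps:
$r = -11$ ($r = \left(-1\right) 11 = -11$)
$P{\left(O \right)} = 2 O$
$P{\left(t{\left(r \right)} \right)} E{\left(7,6 \right)} = 2 \left(-11\right) 11 = \left(-22\right) 11 = -242$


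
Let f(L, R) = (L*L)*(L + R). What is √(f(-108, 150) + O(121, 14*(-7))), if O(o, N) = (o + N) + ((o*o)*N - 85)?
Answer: 4*I*√59062 ≈ 972.11*I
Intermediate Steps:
O(o, N) = -85 + N + o + N*o² (O(o, N) = (N + o) + (o²*N - 85) = (N + o) + (N*o² - 85) = (N + o) + (-85 + N*o²) = -85 + N + o + N*o²)
f(L, R) = L²*(L + R)
√(f(-108, 150) + O(121, 14*(-7))) = √((-108)²*(-108 + 150) + (-85 + 14*(-7) + 121 + (14*(-7))*121²)) = √(11664*42 + (-85 - 98 + 121 - 98*14641)) = √(489888 + (-85 - 98 + 121 - 1434818)) = √(489888 - 1434880) = √(-944992) = 4*I*√59062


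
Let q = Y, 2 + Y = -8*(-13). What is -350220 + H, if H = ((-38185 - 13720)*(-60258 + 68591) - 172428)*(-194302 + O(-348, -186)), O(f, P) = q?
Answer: 84029716850380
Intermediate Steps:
Y = 102 (Y = -2 - 8*(-13) = -2 + 104 = 102)
q = 102
O(f, P) = 102
H = 84029717200600 (H = ((-38185 - 13720)*(-60258 + 68591) - 172428)*(-194302 + 102) = (-51905*8333 - 172428)*(-194200) = (-432524365 - 172428)*(-194200) = -432696793*(-194200) = 84029717200600)
-350220 + H = -350220 + 84029717200600 = 84029716850380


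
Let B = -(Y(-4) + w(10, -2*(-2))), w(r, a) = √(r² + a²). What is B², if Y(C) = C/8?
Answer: 465/4 - 2*√29 ≈ 105.48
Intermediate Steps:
Y(C) = C/8 (Y(C) = C*(⅛) = C/8)
w(r, a) = √(a² + r²)
B = ½ - 2*√29 (B = -((⅛)*(-4) + √((-2*(-2))² + 10²)) = -(-½ + √(4² + 100)) = -(-½ + √(16 + 100)) = -(-½ + √116) = -(-½ + 2*√29) = ½ - 2*√29 ≈ -10.270)
B² = (½ - 2*√29)²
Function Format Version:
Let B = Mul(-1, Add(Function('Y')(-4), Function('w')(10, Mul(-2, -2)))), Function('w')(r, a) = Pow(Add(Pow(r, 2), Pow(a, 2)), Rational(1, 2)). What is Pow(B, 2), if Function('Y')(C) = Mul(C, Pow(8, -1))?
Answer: Add(Rational(465, 4), Mul(-2, Pow(29, Rational(1, 2)))) ≈ 105.48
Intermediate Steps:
Function('Y')(C) = Mul(Rational(1, 8), C) (Function('Y')(C) = Mul(C, Rational(1, 8)) = Mul(Rational(1, 8), C))
Function('w')(r, a) = Pow(Add(Pow(a, 2), Pow(r, 2)), Rational(1, 2))
B = Add(Rational(1, 2), Mul(-2, Pow(29, Rational(1, 2)))) (B = Mul(-1, Add(Mul(Rational(1, 8), -4), Pow(Add(Pow(Mul(-2, -2), 2), Pow(10, 2)), Rational(1, 2)))) = Mul(-1, Add(Rational(-1, 2), Pow(Add(Pow(4, 2), 100), Rational(1, 2)))) = Mul(-1, Add(Rational(-1, 2), Pow(Add(16, 100), Rational(1, 2)))) = Mul(-1, Add(Rational(-1, 2), Pow(116, Rational(1, 2)))) = Mul(-1, Add(Rational(-1, 2), Mul(2, Pow(29, Rational(1, 2))))) = Add(Rational(1, 2), Mul(-2, Pow(29, Rational(1, 2)))) ≈ -10.270)
Pow(B, 2) = Pow(Add(Rational(1, 2), Mul(-2, Pow(29, Rational(1, 2)))), 2)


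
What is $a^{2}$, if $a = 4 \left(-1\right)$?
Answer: $16$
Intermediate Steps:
$a = -4$
$a^{2} = \left(-4\right)^{2} = 16$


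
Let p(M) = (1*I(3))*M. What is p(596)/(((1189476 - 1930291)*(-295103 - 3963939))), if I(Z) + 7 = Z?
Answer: -1192/1577581099615 ≈ -7.5559e-10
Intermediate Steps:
I(Z) = -7 + Z
p(M) = -4*M (p(M) = (1*(-7 + 3))*M = (1*(-4))*M = -4*M)
p(596)/(((1189476 - 1930291)*(-295103 - 3963939))) = (-4*596)/(((1189476 - 1930291)*(-295103 - 3963939))) = -2384/((-740815*(-4259042))) = -2384/3155162199230 = -2384*1/3155162199230 = -1192/1577581099615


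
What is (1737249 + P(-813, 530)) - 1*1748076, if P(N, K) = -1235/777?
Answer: -8413814/777 ≈ -10829.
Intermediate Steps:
P(N, K) = -1235/777 (P(N, K) = -1235*1/777 = -1235/777)
(1737249 + P(-813, 530)) - 1*1748076 = (1737249 - 1235/777) - 1*1748076 = 1349841238/777 - 1748076 = -8413814/777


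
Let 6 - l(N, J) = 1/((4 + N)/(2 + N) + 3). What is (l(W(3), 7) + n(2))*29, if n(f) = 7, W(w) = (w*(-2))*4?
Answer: 15892/43 ≈ 369.58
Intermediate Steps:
W(w) = -8*w (W(w) = -2*w*4 = -8*w)
l(N, J) = 6 - 1/(3 + (4 + N)/(2 + N)) (l(N, J) = 6 - 1/((4 + N)/(2 + N) + 3) = 6 - 1/(3 + (4 + N)/(2 + N)))
(l(W(3), 7) + n(2))*29 = ((58 + 23*(-8*3))/(2*(5 + 2*(-8*3))) + 7)*29 = ((58 + 23*(-24))/(2*(5 + 2*(-24))) + 7)*29 = ((58 - 552)/(2*(5 - 48)) + 7)*29 = ((1/2)*(-494)/(-43) + 7)*29 = ((1/2)*(-1/43)*(-494) + 7)*29 = (247/43 + 7)*29 = (548/43)*29 = 15892/43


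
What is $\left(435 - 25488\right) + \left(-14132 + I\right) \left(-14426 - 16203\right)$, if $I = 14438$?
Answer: $-9397527$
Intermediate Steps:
$\left(435 - 25488\right) + \left(-14132 + I\right) \left(-14426 - 16203\right) = \left(435 - 25488\right) + \left(-14132 + 14438\right) \left(-14426 - 16203\right) = -25053 + 306 \left(-30629\right) = -25053 - 9372474 = -9397527$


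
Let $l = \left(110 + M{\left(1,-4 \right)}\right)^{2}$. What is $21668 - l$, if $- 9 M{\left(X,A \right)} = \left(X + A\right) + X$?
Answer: $\frac{771044}{81} \approx 9519.1$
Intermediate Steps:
$M{\left(X,A \right)} = - \frac{2 X}{9} - \frac{A}{9}$ ($M{\left(X,A \right)} = - \frac{\left(X + A\right) + X}{9} = - \frac{\left(A + X\right) + X}{9} = - \frac{A + 2 X}{9} = - \frac{2 X}{9} - \frac{A}{9}$)
$l = \frac{984064}{81}$ ($l = \left(110 - - \frac{2}{9}\right)^{2} = \left(110 + \left(- \frac{2}{9} + \frac{4}{9}\right)\right)^{2} = \left(110 + \frac{2}{9}\right)^{2} = \left(\frac{992}{9}\right)^{2} = \frac{984064}{81} \approx 12149.0$)
$21668 - l = 21668 - \frac{984064}{81} = \frac{771044}{81}$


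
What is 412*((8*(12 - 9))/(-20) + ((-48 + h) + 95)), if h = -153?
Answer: -220832/5 ≈ -44166.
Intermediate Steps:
412*((8*(12 - 9))/(-20) + ((-48 + h) + 95)) = 412*((8*(12 - 9))/(-20) + ((-48 - 153) + 95)) = 412*((8*3)*(-1/20) + (-201 + 95)) = 412*(24*(-1/20) - 106) = 412*(-6/5 - 106) = 412*(-536/5) = -220832/5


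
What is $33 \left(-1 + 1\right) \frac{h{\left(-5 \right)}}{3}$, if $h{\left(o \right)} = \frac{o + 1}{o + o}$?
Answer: $0$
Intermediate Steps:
$h{\left(o \right)} = \frac{1 + o}{2 o}$
$33 \left(-1 + 1\right) \frac{h{\left(-5 \right)}}{3} = 33 \left(-1 + 1\right) \frac{\frac{1}{2} \frac{1}{-5} \left(1 - 5\right)}{3} = 33 \cdot 0 \cdot \frac{1}{2} \left(- \frac{1}{5}\right) \left(-4\right) \frac{1}{3} = 33 \cdot 0 \cdot \frac{2}{5} \cdot \frac{1}{3} = 33 \cdot 0 \cdot \frac{2}{15} = 33 \cdot 0 = 0$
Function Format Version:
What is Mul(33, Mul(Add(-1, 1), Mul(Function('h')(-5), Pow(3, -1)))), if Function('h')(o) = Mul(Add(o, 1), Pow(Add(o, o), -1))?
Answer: 0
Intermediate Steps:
Function('h')(o) = Mul(Rational(1, 2), Pow(o, -1), Add(1, o)) (Function('h')(o) = Mul(Add(1, o), Pow(Mul(2, o), -1)) = Mul(Add(1, o), Mul(Rational(1, 2), Pow(o, -1))) = Mul(Rational(1, 2), Pow(o, -1), Add(1, o)))
Mul(33, Mul(Add(-1, 1), Mul(Function('h')(-5), Pow(3, -1)))) = Mul(33, Mul(Add(-1, 1), Mul(Mul(Rational(1, 2), Pow(-5, -1), Add(1, -5)), Pow(3, -1)))) = Mul(33, Mul(0, Mul(Mul(Rational(1, 2), Rational(-1, 5), -4), Rational(1, 3)))) = Mul(33, Mul(0, Mul(Rational(2, 5), Rational(1, 3)))) = Mul(33, Mul(0, Rational(2, 15))) = Mul(33, 0) = 0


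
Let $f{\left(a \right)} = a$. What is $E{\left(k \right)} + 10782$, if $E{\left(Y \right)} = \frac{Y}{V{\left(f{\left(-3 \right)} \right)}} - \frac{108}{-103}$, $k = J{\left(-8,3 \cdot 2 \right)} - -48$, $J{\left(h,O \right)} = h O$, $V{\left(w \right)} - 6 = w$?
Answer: $\frac{1110654}{103} \approx 10783.0$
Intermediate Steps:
$V{\left(w \right)} = 6 + w$
$J{\left(h,O \right)} = O h$
$k = 0$ ($k = 3 \cdot 2 \left(-8\right) - -48 = 6 \left(-8\right) + 48 = -48 + 48 = 0$)
$E{\left(Y \right)} = \frac{108}{103} + \frac{Y}{3}$ ($E{\left(Y \right)} = \frac{Y}{6 - 3} - \frac{108}{-103} = \frac{Y}{3} - - \frac{108}{103} = Y \frac{1}{3} + \frac{108}{103} = \frac{Y}{3} + \frac{108}{103} = \frac{108}{103} + \frac{Y}{3}$)
$E{\left(k \right)} + 10782 = \left(\frac{108}{103} + \frac{1}{3} \cdot 0\right) + 10782 = \left(\frac{108}{103} + 0\right) + 10782 = \frac{108}{103} + 10782 = \frac{1110654}{103}$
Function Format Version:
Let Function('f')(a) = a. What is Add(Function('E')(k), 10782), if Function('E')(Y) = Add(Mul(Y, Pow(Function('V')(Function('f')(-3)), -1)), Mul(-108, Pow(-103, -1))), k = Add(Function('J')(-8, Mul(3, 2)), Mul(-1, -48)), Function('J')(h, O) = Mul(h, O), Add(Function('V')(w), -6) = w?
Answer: Rational(1110654, 103) ≈ 10783.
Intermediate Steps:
Function('V')(w) = Add(6, w)
Function('J')(h, O) = Mul(O, h)
k = 0 (k = Add(Mul(Mul(3, 2), -8), Mul(-1, -48)) = Add(Mul(6, -8), 48) = Add(-48, 48) = 0)
Function('E')(Y) = Add(Rational(108, 103), Mul(Rational(1, 3), Y)) (Function('E')(Y) = Add(Mul(Y, Pow(Add(6, -3), -1)), Mul(-108, Pow(-103, -1))) = Add(Mul(Y, Pow(3, -1)), Mul(-108, Rational(-1, 103))) = Add(Mul(Y, Rational(1, 3)), Rational(108, 103)) = Add(Mul(Rational(1, 3), Y), Rational(108, 103)) = Add(Rational(108, 103), Mul(Rational(1, 3), Y)))
Add(Function('E')(k), 10782) = Add(Add(Rational(108, 103), Mul(Rational(1, 3), 0)), 10782) = Add(Add(Rational(108, 103), 0), 10782) = Add(Rational(108, 103), 10782) = Rational(1110654, 103)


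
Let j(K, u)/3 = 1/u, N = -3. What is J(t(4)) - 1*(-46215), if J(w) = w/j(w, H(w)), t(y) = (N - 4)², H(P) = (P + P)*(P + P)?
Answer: 609241/3 ≈ 2.0308e+5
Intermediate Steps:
H(P) = 4*P² (H(P) = (2*P)*(2*P) = 4*P²)
j(K, u) = 3/u
t(y) = 49 (t(y) = (-3 - 4)² = (-7)² = 49)
J(w) = 4*w³/3 (J(w) = w/((3/((4*w²)))) = w/((3*(1/(4*w²)))) = w/((3/(4*w²))) = w*(4*w²/3) = 4*w³/3)
J(t(4)) - 1*(-46215) = (4/3)*49³ - 1*(-46215) = (4/3)*117649 + 46215 = 470596/3 + 46215 = 609241/3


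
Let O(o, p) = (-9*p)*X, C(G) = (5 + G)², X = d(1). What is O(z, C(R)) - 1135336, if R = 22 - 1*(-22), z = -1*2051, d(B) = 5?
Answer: -1243381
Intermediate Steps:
X = 5
z = -2051
R = 44 (R = 22 + 22 = 44)
O(o, p) = -45*p (O(o, p) = -9*p*5 = -45*p)
O(z, C(R)) - 1135336 = -45*(5 + 44)² - 1135336 = -45*49² - 1135336 = -45*2401 - 1135336 = -108045 - 1135336 = -1243381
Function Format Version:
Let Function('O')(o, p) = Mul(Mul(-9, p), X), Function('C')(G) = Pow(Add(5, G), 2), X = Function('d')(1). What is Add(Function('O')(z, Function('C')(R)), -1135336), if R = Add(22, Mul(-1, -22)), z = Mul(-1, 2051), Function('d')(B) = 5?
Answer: -1243381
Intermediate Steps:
X = 5
z = -2051
R = 44 (R = Add(22, 22) = 44)
Function('O')(o, p) = Mul(-45, p) (Function('O')(o, p) = Mul(Mul(-9, p), 5) = Mul(-45, p))
Add(Function('O')(z, Function('C')(R)), -1135336) = Add(Mul(-45, Pow(Add(5, 44), 2)), -1135336) = Add(Mul(-45, Pow(49, 2)), -1135336) = Add(Mul(-45, 2401), -1135336) = Add(-108045, -1135336) = -1243381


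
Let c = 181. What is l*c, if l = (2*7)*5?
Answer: 12670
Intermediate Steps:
l = 70 (l = 14*5 = 70)
l*c = 70*181 = 12670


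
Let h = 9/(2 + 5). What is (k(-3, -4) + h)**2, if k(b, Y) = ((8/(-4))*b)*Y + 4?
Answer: 17161/49 ≈ 350.22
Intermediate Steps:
k(b, Y) = 4 - 2*Y*b (k(b, Y) = ((8*(-1/4))*b)*Y + 4 = (-2*b)*Y + 4 = -2*Y*b + 4 = 4 - 2*Y*b)
h = 9/7 ≈ 1.2857
(k(-3, -4) + h)**2 = ((4 - 2*(-4)*(-3)) + 9/7)**2 = ((4 - 24) + 9/7)**2 = (-20 + 9/7)**2 = (-131/7)**2 = 17161/49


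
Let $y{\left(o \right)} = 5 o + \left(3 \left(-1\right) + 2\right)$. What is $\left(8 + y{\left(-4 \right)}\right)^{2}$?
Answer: $169$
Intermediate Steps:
$y{\left(o \right)} = -1 + 5 o$ ($y{\left(o \right)} = 5 o + \left(-3 + 2\right) = 5 o - 1 = -1 + 5 o$)
$\left(8 + y{\left(-4 \right)}\right)^{2} = \left(8 + \left(-1 + 5 \left(-4\right)\right)\right)^{2} = \left(8 - 21\right)^{2} = \left(-13\right)^{2} = 169$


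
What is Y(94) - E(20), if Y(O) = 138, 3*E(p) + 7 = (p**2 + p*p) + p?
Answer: -133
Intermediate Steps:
E(p) = -7/3 + p/3 + 2*p**2/3 (E(p) = -7/3 + ((p**2 + p*p) + p)/3 = -7/3 + ((p**2 + p**2) + p)/3 = -7/3 + (2*p**2 + p)/3 = -7/3 + (p + 2*p**2)/3 = -7/3 + (p/3 + 2*p**2/3) = -7/3 + p/3 + 2*p**2/3)
Y(94) - E(20) = 138 - (-7/3 + (1/3)*20 + (2/3)*20**2) = 138 - (-7/3 + 20/3 + (2/3)*400) = 138 - (-7/3 + 20/3 + 800/3) = 138 - 1*271 = 138 - 271 = -133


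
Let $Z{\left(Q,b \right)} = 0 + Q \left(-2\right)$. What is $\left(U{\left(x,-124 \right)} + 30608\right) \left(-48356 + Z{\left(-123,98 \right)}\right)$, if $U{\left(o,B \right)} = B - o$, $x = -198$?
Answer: $-1476111020$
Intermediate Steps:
$Z{\left(Q,b \right)} = - 2 Q$ ($Z{\left(Q,b \right)} = 0 - 2 Q = - 2 Q$)
$\left(U{\left(x,-124 \right)} + 30608\right) \left(-48356 + Z{\left(-123,98 \right)}\right) = \left(\left(-124 - -198\right) + 30608\right) \left(-48356 - -246\right) = \left(\left(-124 + 198\right) + 30608\right) \left(-48356 + 246\right) = \left(74 + 30608\right) \left(-48110\right) = 30682 \left(-48110\right) = -1476111020$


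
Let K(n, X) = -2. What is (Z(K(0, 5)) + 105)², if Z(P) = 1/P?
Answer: 43681/4 ≈ 10920.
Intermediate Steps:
(Z(K(0, 5)) + 105)² = (1/(-2) + 105)² = (-½ + 105)² = (209/2)² = 43681/4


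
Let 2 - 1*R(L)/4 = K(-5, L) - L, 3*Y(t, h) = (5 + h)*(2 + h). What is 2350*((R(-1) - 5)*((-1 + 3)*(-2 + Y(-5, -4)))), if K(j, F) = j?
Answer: -714400/3 ≈ -2.3813e+5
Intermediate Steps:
Y(t, h) = (2 + h)*(5 + h)/3 (Y(t, h) = ((5 + h)*(2 + h))/3 = ((2 + h)*(5 + h))/3 = (2 + h)*(5 + h)/3)
R(L) = 28 + 4*L (R(L) = 8 - 4*(-5 - L) = 8 + (20 + 4*L) = 28 + 4*L)
2350*((R(-1) - 5)*((-1 + 3)*(-2 + Y(-5, -4)))) = 2350*(((28 + 4*(-1)) - 5)*((-1 + 3)*(-2 + (10/3 + (⅓)*(-4)² + (7/3)*(-4))))) = 2350*(((28 - 4) - 5)*(2*(-2 + (10/3 + (⅓)*16 - 28/3)))) = 2350*((24 - 5)*(2*(-2 + (10/3 + 16/3 - 28/3)))) = 2350*(19*(2*(-2 - ⅔))) = 2350*(19*(2*(-8/3))) = 2350*(19*(-16/3)) = 2350*(-304/3) = -714400/3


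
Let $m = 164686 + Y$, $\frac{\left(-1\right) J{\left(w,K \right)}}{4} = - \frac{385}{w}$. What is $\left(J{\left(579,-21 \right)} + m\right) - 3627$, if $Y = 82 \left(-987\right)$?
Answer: $\frac{46393915}{579} \approx 80128.0$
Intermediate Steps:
$Y = -80934$
$J{\left(w,K \right)} = \frac{1540}{w}$ ($J{\left(w,K \right)} = - 4 \left(- \frac{385}{w}\right) = \frac{1540}{w}$)
$m = 83752$ ($m = 164686 - 80934 = 83752$)
$\left(J{\left(579,-21 \right)} + m\right) - 3627 = \left(\frac{1540}{579} + 83752\right) - 3627 = \frac{48493948}{579} - 3627 = \frac{46393915}{579}$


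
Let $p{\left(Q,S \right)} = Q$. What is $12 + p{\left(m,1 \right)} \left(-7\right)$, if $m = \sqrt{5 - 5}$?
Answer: $12$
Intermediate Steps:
$m = 0$ ($m = \sqrt{0} = 0$)
$12 + p{\left(m,1 \right)} \left(-7\right) = 12 + 0 \left(-7\right) = 12 + 0 = 12$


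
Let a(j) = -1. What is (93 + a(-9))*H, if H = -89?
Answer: -8188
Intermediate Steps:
(93 + a(-9))*H = (93 - 1)*(-89) = 92*(-89) = -8188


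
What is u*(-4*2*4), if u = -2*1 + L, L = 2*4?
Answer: -192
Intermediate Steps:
L = 8
u = 6 (u = -2*1 + 8 = -2 + 8 = 6)
u*(-4*2*4) = 6*(-4*2*4) = 6*(-8*4) = 6*(-32) = -192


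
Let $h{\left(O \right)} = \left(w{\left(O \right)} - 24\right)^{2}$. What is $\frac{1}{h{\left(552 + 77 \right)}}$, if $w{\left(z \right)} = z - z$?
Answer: $\frac{1}{576} \approx 0.0017361$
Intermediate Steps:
$w{\left(z \right)} = 0$
$h{\left(O \right)} = 576$ ($h{\left(O \right)} = \left(0 - 24\right)^{2} = \left(-24\right)^{2} = 576$)
$\frac{1}{h{\left(552 + 77 \right)}} = \frac{1}{576}$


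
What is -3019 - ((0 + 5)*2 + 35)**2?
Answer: -5044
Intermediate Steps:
-3019 - ((0 + 5)*2 + 35)**2 = -3019 - (5*2 + 35)**2 = -3019 - (10 + 35)**2 = -3019 - 1*45**2 = -3019 - 1*2025 = -3019 - 2025 = -5044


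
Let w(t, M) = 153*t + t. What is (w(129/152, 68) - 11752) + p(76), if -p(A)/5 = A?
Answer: -912099/76 ≈ -12001.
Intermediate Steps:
p(A) = -5*A
w(t, M) = 154*t
(w(129/152, 68) - 11752) + p(76) = (154*(129/152) - 11752) - 5*76 = (154*(129*(1/152)) - 11752) - 380 = (154*(129/152) - 11752) - 380 = (9933/76 - 11752) - 380 = -883219/76 - 380 = -912099/76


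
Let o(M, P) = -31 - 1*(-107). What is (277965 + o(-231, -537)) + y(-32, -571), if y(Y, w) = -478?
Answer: 277563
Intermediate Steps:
o(M, P) = 76 (o(M, P) = -31 + 107 = 76)
(277965 + o(-231, -537)) + y(-32, -571) = (277965 + 76) - 478 = 278041 - 478 = 277563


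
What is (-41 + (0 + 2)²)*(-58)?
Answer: 2146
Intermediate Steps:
(-41 + (0 + 2)²)*(-58) = (-41 + 2²)*(-58) = (-41 + 4)*(-58) = -37*(-58) = 2146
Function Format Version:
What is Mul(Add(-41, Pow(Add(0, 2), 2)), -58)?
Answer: 2146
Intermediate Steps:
Mul(Add(-41, Pow(Add(0, 2), 2)), -58) = Mul(Add(-41, Pow(2, 2)), -58) = Mul(Add(-41, 4), -58) = Mul(-37, -58) = 2146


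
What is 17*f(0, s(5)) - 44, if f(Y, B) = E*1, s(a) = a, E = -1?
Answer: -61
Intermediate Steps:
f(Y, B) = -1 (f(Y, B) = -1*1 = -1)
17*f(0, s(5)) - 44 = 17*(-1) - 44 = -17 - 44 = -61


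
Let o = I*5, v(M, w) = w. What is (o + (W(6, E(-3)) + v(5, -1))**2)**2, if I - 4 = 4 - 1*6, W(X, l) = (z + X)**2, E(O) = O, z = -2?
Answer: 55225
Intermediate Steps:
W(X, l) = (-2 + X)**2
I = 2 (I = 4 + (4 - 1*6) = 4 + (4 - 6) = 4 - 2 = 2)
o = 10 (o = 2*5 = 10)
(o + (W(6, E(-3)) + v(5, -1))**2)**2 = (10 + ((-2 + 6)**2 - 1)**2)**2 = (10 + (4**2 - 1)**2)**2 = (10 + (16 - 1)**2)**2 = (10 + 15**2)**2 = (10 + 225)**2 = 235**2 = 55225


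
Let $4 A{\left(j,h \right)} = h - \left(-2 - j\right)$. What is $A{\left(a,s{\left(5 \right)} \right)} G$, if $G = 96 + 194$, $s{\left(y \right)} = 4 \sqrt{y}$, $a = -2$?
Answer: $290 \sqrt{5} \approx 648.46$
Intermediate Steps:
$G = 290$
$A{\left(j,h \right)} = \frac{1}{2} + \frac{h}{4} + \frac{j}{4}$ ($A{\left(j,h \right)} = \frac{h - \left(-2 - j\right)}{4} = \frac{h + \left(2 + j\right)}{4} = \frac{2 + h + j}{4} = \frac{1}{2} + \frac{h}{4} + \frac{j}{4}$)
$A{\left(a,s{\left(5 \right)} \right)} G = \left(\frac{1}{2} + \frac{4 \sqrt{5}}{4} + \frac{1}{4} \left(-2\right)\right) 290 = \left(\frac{1}{2} + \sqrt{5} - \frac{1}{2}\right) 290 = \sqrt{5} \cdot 290 = 290 \sqrt{5}$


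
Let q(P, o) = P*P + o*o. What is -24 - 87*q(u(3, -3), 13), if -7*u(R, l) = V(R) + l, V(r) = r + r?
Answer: -722406/49 ≈ -14743.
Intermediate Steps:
V(r) = 2*r
u(R, l) = -2*R/7 - l/7 (u(R, l) = -(2*R + l)/7 = -(l + 2*R)/7 = -2*R/7 - l/7)
q(P, o) = P² + o²
-24 - 87*q(u(3, -3), 13) = -24 - 87*((-2/7*3 - ⅐*(-3))² + 13²) = -24 - 87*((-6/7 + 3/7)² + 169) = -24 - 87*((-3/7)² + 169) = -24 - 87*(9/49 + 169) = -24 - 87*8290/49 = -24 - 721230/49 = -722406/49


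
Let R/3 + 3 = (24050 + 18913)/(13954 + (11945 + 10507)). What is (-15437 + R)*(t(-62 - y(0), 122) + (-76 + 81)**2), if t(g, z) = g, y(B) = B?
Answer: 20801332919/36406 ≈ 5.7137e+5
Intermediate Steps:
R = -198765/36406 (R = -9 + 3*((24050 + 18913)/(13954 + (11945 + 10507))) = -9 + 3*(42963/(13954 + 22452)) = -9 + 3*(42963/36406) = -9 + 128889/36406 = -198765/36406 ≈ -5.4597)
(-15437 + R)*(t(-62 - y(0), 122) + (-76 + 81)**2) = (-15437 - 198765/36406)*((-62 - 1*0) + (-76 + 81)**2) = -562198187*((-62 + 0) + 5**2)/36406 = -562198187*(-62 + 25)/36406 = -562198187/36406*(-37) = 20801332919/36406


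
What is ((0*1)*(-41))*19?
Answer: 0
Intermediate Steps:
((0*1)*(-41))*19 = (0*(-41))*19 = 0*19 = 0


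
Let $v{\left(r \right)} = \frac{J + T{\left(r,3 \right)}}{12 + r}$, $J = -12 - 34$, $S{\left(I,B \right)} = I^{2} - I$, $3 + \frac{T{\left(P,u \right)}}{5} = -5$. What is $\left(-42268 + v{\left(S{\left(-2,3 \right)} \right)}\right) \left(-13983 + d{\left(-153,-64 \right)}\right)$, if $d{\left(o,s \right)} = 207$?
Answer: $\frac{1747049360}{3} \approx 5.8235 \cdot 10^{8}$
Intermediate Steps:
$T{\left(P,u \right)} = -40$ ($T{\left(P,u \right)} = -15 + 5 \left(-5\right) = -15 - 25 = -40$)
$J = -46$
$v{\left(r \right)} = - \frac{86}{12 + r}$ ($v{\left(r \right)} = \frac{-46 - 40}{12 + r} = - \frac{86}{12 + r}$)
$\left(-42268 + v{\left(S{\left(-2,3 \right)} \right)}\right) \left(-13983 + d{\left(-153,-64 \right)}\right) = \left(-42268 - \frac{86}{12 - 2 \left(-1 - 2\right)}\right) \left(-13983 + 207\right) = \left(-42268 - \frac{86}{12 - -6}\right) \left(-13776\right) = \left(-42268 - \frac{86}{12 + 6}\right) \left(-13776\right) = \left(-42268 - \frac{86}{18}\right) \left(-13776\right) = \left(-42268 - \frac{43}{9}\right) \left(-13776\right) = \left(- \frac{380455}{9}\right) \left(-13776\right) = \frac{1747049360}{3}$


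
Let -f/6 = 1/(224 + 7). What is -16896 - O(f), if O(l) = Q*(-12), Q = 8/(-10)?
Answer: -84528/5 ≈ -16906.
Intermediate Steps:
Q = -4/5 (Q = 8*(-1/10) = -4/5 ≈ -0.80000)
f = -2/77 (f = -6/(224 + 7) = -6/231 = -6*1/231 = -2/77 ≈ -0.025974)
O(l) = 48/5 (O(l) = -4/5*(-12) = 48/5)
-16896 - O(f) = -16896 - 1*48/5 = -16896 - 48/5 = -84528/5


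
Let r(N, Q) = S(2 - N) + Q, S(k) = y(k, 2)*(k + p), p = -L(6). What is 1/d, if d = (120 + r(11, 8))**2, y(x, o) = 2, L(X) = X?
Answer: 1/9604 ≈ 0.00010412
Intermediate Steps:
p = -6 (p = -1*6 = -6)
S(k) = -12 + 2*k (S(k) = 2*(k - 6) = 2*(-6 + k) = -12 + 2*k)
r(N, Q) = -8 + Q - 2*N (r(N, Q) = (-12 + 2*(2 - N)) + Q = (-12 + (4 - 2*N)) + Q = (-8 - 2*N) + Q = -8 + Q - 2*N)
d = 9604 (d = (120 + (-8 + 8 - 2*11))**2 = (120 + (-8 + 8 - 22))**2 = (120 - 22)**2 = 98**2 = 9604)
1/d = 1/9604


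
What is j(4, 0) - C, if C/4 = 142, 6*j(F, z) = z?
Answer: -568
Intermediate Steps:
j(F, z) = z/6
C = 568 (C = 4*142 = 568)
j(4, 0) - C = (1/6)*0 - 1*568 = 0 - 568 = -568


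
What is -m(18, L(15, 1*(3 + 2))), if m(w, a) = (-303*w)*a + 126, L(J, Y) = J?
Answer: 81684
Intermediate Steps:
m(w, a) = 126 - 303*a*w (m(w, a) = -303*a*w + 126 = 126 - 303*a*w)
-m(18, L(15, 1*(3 + 2))) = -(126 - 303*15*18) = -(126 - 81810) = -1*(-81684) = 81684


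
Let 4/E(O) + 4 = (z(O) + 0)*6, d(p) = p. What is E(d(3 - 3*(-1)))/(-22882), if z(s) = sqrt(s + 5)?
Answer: -2/1086895 - 3*sqrt(11)/1086895 ≈ -1.0995e-5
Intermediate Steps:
z(s) = sqrt(5 + s)
E(O) = 4/(-4 + 6*sqrt(5 + O)) (E(O) = 4/(-4 + (sqrt(5 + O) + 0)*6) = 4/(-4 + sqrt(5 + O)*6) = 4/(-4 + 6*sqrt(5 + O)))
E(d(3 - 3*(-1)))/(-22882) = (2/(-2 + 3*sqrt(5 + (3 - 3*(-1)))))/(-22882) = (2/(-2 + 3*sqrt(5 + (3 + 3))))*(-1/22882) = (2/(-2 + 3*sqrt(5 + 6)))*(-1/22882) = (2/(-2 + 3*sqrt(11)))*(-1/22882) = -1/(11441*(-2 + 3*sqrt(11)))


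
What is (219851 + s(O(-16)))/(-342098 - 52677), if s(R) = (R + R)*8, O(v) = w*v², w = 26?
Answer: -326347/394775 ≈ -0.82667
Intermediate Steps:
O(v) = 26*v²
s(R) = 16*R (s(R) = (2*R)*8 = 16*R)
(219851 + s(O(-16)))/(-342098 - 52677) = (219851 + 16*(26*(-16)²))/(-342098 - 52677) = (219851 + 16*(26*256))/(-394775) = (219851 + 16*6656)*(-1/394775) = (219851 + 106496)*(-1/394775) = 326347*(-1/394775) = -326347/394775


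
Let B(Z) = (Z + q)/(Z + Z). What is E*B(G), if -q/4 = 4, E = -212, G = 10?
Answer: 318/5 ≈ 63.600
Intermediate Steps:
q = -16 (q = -4*4 = -16)
B(Z) = (-16 + Z)/(2*Z) (B(Z) = (Z - 16)/(Z + Z) = (-16 + Z)/((2*Z)) = (-16 + Z)*(1/(2*Z)) = (-16 + Z)/(2*Z))
E*B(G) = -106*(-16 + 10)/10 = -106*(-6)/10 = -212*(-3/10) = 318/5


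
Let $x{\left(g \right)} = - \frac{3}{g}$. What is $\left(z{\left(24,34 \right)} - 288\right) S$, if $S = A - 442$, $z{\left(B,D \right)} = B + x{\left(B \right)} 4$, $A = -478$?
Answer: $243340$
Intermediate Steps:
$z{\left(B,D \right)} = B - \frac{12}{B}$ ($z{\left(B,D \right)} = B + - \frac{3}{B} 4 = B - \frac{12}{B}$)
$S = -920$ ($S = -478 - 442 = -920$)
$\left(z{\left(24,34 \right)} - 288\right) S = \left(\left(24 - \frac{12}{24}\right) - 288\right) \left(-920\right) = \left(\left(24 - \frac{1}{2}\right) - 288\right) \left(-920\right) = \left(\frac{47}{2} - 288\right) \left(-920\right) = \left(- \frac{529}{2}\right) \left(-920\right) = 243340$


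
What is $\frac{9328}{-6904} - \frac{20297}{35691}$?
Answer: $- \frac{59132017}{30801333} \approx -1.9198$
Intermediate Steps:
$\frac{9328}{-6904} - \frac{20297}{35691} = 9328 \left(- \frac{1}{6904}\right) - \frac{20297}{35691} = - \frac{1166}{863} - \frac{20297}{35691} = - \frac{59132017}{30801333}$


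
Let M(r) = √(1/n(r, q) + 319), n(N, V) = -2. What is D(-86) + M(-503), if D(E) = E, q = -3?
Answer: -86 + 7*√26/2 ≈ -68.153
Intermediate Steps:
M(r) = 7*√26/2 (M(r) = √(1/(-2) + 319) = √(-½ + 319) = √(637/2) = 7*√26/2)
D(-86) + M(-503) = -86 + 7*√26/2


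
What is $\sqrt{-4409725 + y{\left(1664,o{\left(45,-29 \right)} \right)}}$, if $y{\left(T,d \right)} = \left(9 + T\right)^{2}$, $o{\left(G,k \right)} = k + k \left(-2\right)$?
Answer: $2 i \sqrt{402699} \approx 1269.2 i$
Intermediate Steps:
$o{\left(G,k \right)} = - k$ ($o{\left(G,k \right)} = k - 2 k = - k$)
$\sqrt{-4409725 + y{\left(1664,o{\left(45,-29 \right)} \right)}} = \sqrt{-4409725 + \left(9 + 1664\right)^{2}} = \sqrt{-4409725 + 1673^{2}} = \sqrt{-4409725 + 2798929} = \sqrt{-1610796} = 2 i \sqrt{402699}$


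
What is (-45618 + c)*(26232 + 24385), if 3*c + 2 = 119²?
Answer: -6210452815/3 ≈ -2.0702e+9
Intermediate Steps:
c = 14159/3 (c = -⅔ + (⅓)*119² = -⅔ + (⅓)*14161 = -⅔ + 14161/3 = 14159/3 ≈ 4719.7)
(-45618 + c)*(26232 + 24385) = (-45618 + 14159/3)*(26232 + 24385) = -122695/3*50617 = -6210452815/3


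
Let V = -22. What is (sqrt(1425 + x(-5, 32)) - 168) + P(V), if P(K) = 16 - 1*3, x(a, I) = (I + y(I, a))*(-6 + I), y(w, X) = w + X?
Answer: -155 + sqrt(2959) ≈ -100.60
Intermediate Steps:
y(w, X) = X + w
x(a, I) = (-6 + I)*(a + 2*I) (x(a, I) = (I + (a + I))*(-6 + I) = (I + (I + a))*(-6 + I) = (a + 2*I)*(-6 + I) = (-6 + I)*(a + 2*I))
P(K) = 13 (P(K) = 16 - 3 = 13)
(sqrt(1425 + x(-5, 32)) - 168) + P(V) = (sqrt(1425 + (32**2 - 12*32 - 6*(-5) + 32*(32 - 5))) - 168) + 13 = (sqrt(1425 + (1024 - 384 + 30 + 32*27)) - 168) + 13 = (sqrt(1425 + (1024 - 384 + 30 + 864)) - 168) + 13 = (sqrt(1425 + 1534) - 168) + 13 = (sqrt(2959) - 168) + 13 = (-168 + sqrt(2959)) + 13 = -155 + sqrt(2959)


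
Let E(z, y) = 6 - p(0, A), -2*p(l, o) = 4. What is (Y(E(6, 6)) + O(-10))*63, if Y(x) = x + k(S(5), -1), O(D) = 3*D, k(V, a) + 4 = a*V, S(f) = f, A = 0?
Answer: -1953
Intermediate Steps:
k(V, a) = -4 + V*a (k(V, a) = -4 + a*V = -4 + V*a)
p(l, o) = -2 (p(l, o) = -½*4 = -2)
E(z, y) = 8 (E(z, y) = 6 - 1*(-2) = 6 + 2 = 8)
Y(x) = -9 + x (Y(x) = x + (-4 + 5*(-1)) = x + (-4 - 5) = x - 9 = -9 + x)
(Y(E(6, 6)) + O(-10))*63 = ((-9 + 8) + 3*(-10))*63 = (-1 - 30)*63 = -31*63 = -1953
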